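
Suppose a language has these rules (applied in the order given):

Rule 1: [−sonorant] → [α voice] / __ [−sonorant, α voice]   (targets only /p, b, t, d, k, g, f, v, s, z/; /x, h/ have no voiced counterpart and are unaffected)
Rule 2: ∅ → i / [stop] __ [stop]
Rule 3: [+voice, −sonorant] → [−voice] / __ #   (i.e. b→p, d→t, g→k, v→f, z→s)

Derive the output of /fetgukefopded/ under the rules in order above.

fedigukefobidet

Rule 1 (regressive voicing assimilation): /t/ precedes the voiced obstruent /g/, so it voices to [d] by assimilation. /p/ precedes the voiced obstruent /d/, so it voices to [b] by assimilation. /fetgukefopded/ → fedgukefobded.
Rule 2 (stop-cluster i-epenthesis): /d/ and /g/ form a stop–stop cluster, so [i] is inserted between them. /b/ and /d/ form a stop–stop cluster, so [i] is inserted between them. /fedgukefobded/ → fedigukefobided.
Rule 3 (final devoicing): /d/ is a voiced obstruent in word-final position, so it devoices to [t]. /fedigukefobided/ → fedigukefobidet.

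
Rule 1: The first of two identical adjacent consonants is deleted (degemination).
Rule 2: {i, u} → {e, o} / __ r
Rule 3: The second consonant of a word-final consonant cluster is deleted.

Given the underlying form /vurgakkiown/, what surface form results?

vorgakiow

Rule 1 (degemination): /kk/ is a geminate; the first /k/ deletes. /vurgakkiown/ → vurgakiown.
Rule 2 (pre-rhotic lowering): /u/ is a high vowel immediately before /r/, so it lowers to [o]. /vurgakiown/ → vorgakiown.
Rule 3 (final cluster simplification): /n/ is the second consonant of a word-final cluster /wn/, so it deletes. /vorgakiown/ → vorgakiow.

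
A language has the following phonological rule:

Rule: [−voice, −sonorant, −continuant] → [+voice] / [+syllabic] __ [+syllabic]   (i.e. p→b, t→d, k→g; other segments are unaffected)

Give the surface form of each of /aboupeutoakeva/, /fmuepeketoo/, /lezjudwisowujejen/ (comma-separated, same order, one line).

aboubeudoageva, fmuebegedoo, lezjudwisowujejen

/aboupeutoakeva/: /p/ is a voiceless stop between vowels /u/ and /e/, so it voices to [b]. /t/ is a voiceless stop between vowels /u/ and /o/, so it voices to [d]. /k/ is a voiceless stop between vowels /a/ and /e/, so it voices to [g]. → [aboubeudoageva].
/fmuepeketoo/: /p/ is a voiceless stop between vowels /e/ and /e/, so it voices to [b]. /k/ is a voiceless stop between vowels /e/ and /e/, so it voices to [g]. /t/ is a voiceless stop between vowels /e/ and /o/, so it voices to [d]. → [fmuebegedoo].
/lezjudwisowujejen/: the rule's environment is not met; surfaces unchanged as [lezjudwisowujejen].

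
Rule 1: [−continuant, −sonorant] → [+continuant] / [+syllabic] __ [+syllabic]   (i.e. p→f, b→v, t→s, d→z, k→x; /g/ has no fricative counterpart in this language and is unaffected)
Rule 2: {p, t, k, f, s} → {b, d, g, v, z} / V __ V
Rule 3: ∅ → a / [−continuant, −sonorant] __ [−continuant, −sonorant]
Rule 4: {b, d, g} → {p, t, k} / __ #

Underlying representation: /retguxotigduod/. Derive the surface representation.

Rule 1 (intervocalic spirantization): /t/ is a stop between vowels /o/ and /i/, so it spirantizes to the fricative [s]. /retguxotigduod/ → retguxosigduod.
Rule 2 (intervocalic voicing): /s/ is a voiceless obstruent between vowels /o/ and /i/, so it voices to [z]. /retguxosigduod/ → retguxozigduod.
Rule 3 (stop-cluster a-epenthesis): /t/ and /g/ form a stop–stop cluster, so [a] is inserted between them. /g/ and /d/ form a stop–stop cluster, so [a] is inserted between them. /retguxozigduod/ → retaguxozigaduod.
Rule 4 (final devoicing): /d/ is a voiced stop in word-final position, so it devoices to [t]. /retaguxozigaduod/ → retaguxozigaduot.

retaguxozigaduot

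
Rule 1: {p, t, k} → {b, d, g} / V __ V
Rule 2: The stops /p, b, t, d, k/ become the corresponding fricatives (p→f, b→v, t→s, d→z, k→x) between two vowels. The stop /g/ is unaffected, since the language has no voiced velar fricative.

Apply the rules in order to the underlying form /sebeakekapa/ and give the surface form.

Rule 1 (intervocalic voicing): /k/ is a voiceless stop between vowels /a/ and /e/, so it voices to [g]. /k/ is a voiceless stop between vowels /e/ and /a/, so it voices to [g]. /p/ is a voiceless stop between vowels /a/ and /a/, so it voices to [b]. /sebeakekapa/ → sebeagegaba.
Rule 2 (intervocalic spirantization): /b/ is a stop between vowels /e/ and /e/, so it spirantizes to the fricative [v]. /b/ is a stop between vowels /a/ and /a/, so it spirantizes to the fricative [v]. /sebeagegaba/ → seveagegava.

seveagegava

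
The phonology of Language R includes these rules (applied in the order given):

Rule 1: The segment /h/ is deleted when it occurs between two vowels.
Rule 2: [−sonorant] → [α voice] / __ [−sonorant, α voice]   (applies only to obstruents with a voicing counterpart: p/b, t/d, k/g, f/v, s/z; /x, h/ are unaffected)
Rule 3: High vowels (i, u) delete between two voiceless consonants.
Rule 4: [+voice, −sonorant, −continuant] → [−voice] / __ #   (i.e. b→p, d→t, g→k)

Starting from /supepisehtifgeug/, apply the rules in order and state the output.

Rule 1 (intervocalic h-deletion): no segment meets the environment; /supepisehtifgeug/ is unchanged.
Rule 2 (regressive voicing assimilation): /f/ precedes the voiced obstruent /g/, so it voices to [v] by assimilation. /supepisehtifgeug/ → supepisehtivgeug.
Rule 3 (high vowel syncope): /u/ is a high vowel flanked by voiceless consonants /s/ and /p/, so it deletes. /i/ is a high vowel flanked by voiceless consonants /p/ and /s/, so it deletes. /supepisehtivgeug/ → spepsehtivgeug.
Rule 4 (final devoicing): /g/ is a voiced stop in word-final position, so it devoices to [k]. /spepsehtivgeug/ → spepsehtivgeuk.

spepsehtivgeuk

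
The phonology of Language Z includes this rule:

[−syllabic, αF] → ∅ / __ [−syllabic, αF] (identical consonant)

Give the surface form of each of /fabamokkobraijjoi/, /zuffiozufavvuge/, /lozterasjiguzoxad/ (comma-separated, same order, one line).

/fabamokkobraijjoi/: /kk/ is a geminate; the first /k/ deletes. /jj/ is a geminate; the first /j/ deletes. → [fabamokobraijoi].
/zuffiozufavvuge/: /ff/ is a geminate; the first /f/ deletes. /vv/ is a geminate; the first /v/ deletes. → [zufiozufavuge].
/lozterasjiguzoxad/: the rule's environment is not met; surfaces unchanged as [lozterasjiguzoxad].

fabamokobraijoi, zufiozufavuge, lozterasjiguzoxad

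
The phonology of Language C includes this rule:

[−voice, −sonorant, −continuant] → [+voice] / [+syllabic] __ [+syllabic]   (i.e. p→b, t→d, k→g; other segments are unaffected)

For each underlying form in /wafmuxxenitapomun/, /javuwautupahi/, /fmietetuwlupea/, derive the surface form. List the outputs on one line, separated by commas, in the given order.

wafmuxxenidabomun, javuwaudubahi, fmiededuwlubea

/wafmuxxenitapomun/: /t/ is a voiceless stop between vowels /i/ and /a/, so it voices to [d]. /p/ is a voiceless stop between vowels /a/ and /o/, so it voices to [b]. → [wafmuxxenidabomun].
/javuwautupahi/: /t/ is a voiceless stop between vowels /u/ and /u/, so it voices to [d]. /p/ is a voiceless stop between vowels /u/ and /a/, so it voices to [b]. → [javuwaudubahi].
/fmietetuwlupea/: /t/ is a voiceless stop between vowels /e/ and /e/, so it voices to [d]. /t/ is a voiceless stop between vowels /e/ and /u/, so it voices to [d]. /p/ is a voiceless stop between vowels /u/ and /e/, so it voices to [b]. → [fmiededuwlubea].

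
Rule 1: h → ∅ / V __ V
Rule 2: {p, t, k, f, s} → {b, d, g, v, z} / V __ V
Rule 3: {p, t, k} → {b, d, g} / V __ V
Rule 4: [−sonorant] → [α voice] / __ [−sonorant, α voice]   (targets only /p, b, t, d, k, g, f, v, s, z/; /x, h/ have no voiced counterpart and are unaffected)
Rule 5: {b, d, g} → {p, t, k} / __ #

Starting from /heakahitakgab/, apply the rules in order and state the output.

Rule 1 (intervocalic h-deletion): /h/ occurs between vowels /a/ and /i/, so it deletes. /heakahitakgab/ → heakaitakgab.
Rule 2 (intervocalic voicing): /k/ is a voiceless obstruent between vowels /a/ and /a/, so it voices to [g]. /t/ is a voiceless obstruent between vowels /i/ and /a/, so it voices to [d]. /heakaitakgab/ → heagaidakgab.
Rule 3 (intervocalic voicing): no segment meets the environment; /heagaidakgab/ is unchanged.
Rule 4 (regressive voicing assimilation): /k/ precedes the voiced obstruent /g/, so it voices to [g] by assimilation. /heagaidakgab/ → heagaidaggab.
Rule 5 (final devoicing): /b/ is a voiced stop in word-final position, so it devoices to [p]. /heagaidaggab/ → heagaidaggap.

heagaidaggap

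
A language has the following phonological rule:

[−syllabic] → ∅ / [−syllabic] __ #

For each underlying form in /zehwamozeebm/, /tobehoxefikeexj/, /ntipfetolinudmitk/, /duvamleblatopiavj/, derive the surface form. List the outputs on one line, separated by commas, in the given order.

/zehwamozeebm/: /m/ is the second consonant of a word-final cluster /bm/, so it deletes. → [zehwamozeeb].
/tobehoxefikeexj/: /j/ is the second consonant of a word-final cluster /xj/, so it deletes. → [tobehoxefikeex].
/ntipfetolinudmitk/: /k/ is the second consonant of a word-final cluster /tk/, so it deletes. → [ntipfetolinudmit].
/duvamleblatopiavj/: /j/ is the second consonant of a word-final cluster /vj/, so it deletes. → [duvamleblatopiav].

zehwamozeeb, tobehoxefikeex, ntipfetolinudmit, duvamleblatopiav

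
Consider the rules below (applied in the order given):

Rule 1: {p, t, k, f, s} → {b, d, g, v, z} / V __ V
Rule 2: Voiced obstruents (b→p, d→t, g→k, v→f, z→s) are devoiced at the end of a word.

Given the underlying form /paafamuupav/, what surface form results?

Rule 1 (intervocalic voicing): /f/ is a voiceless obstruent between vowels /a/ and /a/, so it voices to [v]. /p/ is a voiceless obstruent between vowels /u/ and /a/, so it voices to [b]. /paafamuupav/ → paavamuubav.
Rule 2 (final devoicing): /v/ is a voiced obstruent in word-final position, so it devoices to [f]. /paavamuubav/ → paavamuubaf.

paavamuubaf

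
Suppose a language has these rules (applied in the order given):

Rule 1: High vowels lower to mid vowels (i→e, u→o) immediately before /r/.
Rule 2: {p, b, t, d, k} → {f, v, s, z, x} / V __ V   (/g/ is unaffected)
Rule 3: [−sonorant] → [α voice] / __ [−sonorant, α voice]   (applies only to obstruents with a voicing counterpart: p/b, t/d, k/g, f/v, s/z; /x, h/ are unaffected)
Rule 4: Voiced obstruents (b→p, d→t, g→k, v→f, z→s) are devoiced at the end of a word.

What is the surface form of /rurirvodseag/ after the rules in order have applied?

Rule 1 (pre-rhotic lowering): /u/ is a high vowel immediately before /r/, so it lowers to [o]. /i/ is a high vowel immediately before /r/, so it lowers to [e]. /rurirvodseag/ → rorervodseag.
Rule 2 (intervocalic spirantization): no segment meets the environment; /rorervodseag/ is unchanged.
Rule 3 (regressive voicing assimilation): /d/ precedes the voiceless obstruent /s/, so it devoices to [t] by assimilation. /rorervodseag/ → rorervotseag.
Rule 4 (final devoicing): /g/ is a voiced obstruent in word-final position, so it devoices to [k]. /rorervotseag/ → rorervotseak.

rorervotseak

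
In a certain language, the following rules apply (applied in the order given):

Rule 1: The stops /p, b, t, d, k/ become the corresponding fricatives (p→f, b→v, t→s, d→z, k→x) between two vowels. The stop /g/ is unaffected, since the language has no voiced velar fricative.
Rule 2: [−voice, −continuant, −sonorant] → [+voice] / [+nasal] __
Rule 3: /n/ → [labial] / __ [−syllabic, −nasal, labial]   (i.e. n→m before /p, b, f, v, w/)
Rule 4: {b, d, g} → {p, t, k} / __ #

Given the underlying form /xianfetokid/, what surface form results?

Rule 1 (intervocalic spirantization): /t/ is a stop between vowels /e/ and /o/, so it spirantizes to the fricative [s]. /k/ is a stop between vowels /o/ and /i/, so it spirantizes to the fricative [x]. /xianfetokid/ → xianfesoxid.
Rule 2 (post-nasal voicing): no segment meets the environment; /xianfesoxid/ is unchanged.
Rule 3 (nasal place assimilation): /n/ precedes the labial consonant /f/, so it assimilates in place to [m]. /xianfesoxid/ → xiamfesoxid.
Rule 4 (final devoicing): /d/ is a voiced stop in word-final position, so it devoices to [t]. /xiamfesoxid/ → xiamfesoxit.

xiamfesoxit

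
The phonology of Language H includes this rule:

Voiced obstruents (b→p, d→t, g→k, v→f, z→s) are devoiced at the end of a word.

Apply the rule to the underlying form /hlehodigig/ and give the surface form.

hlehodigik

Scanning /hlehodigig/: /d/ at position 6 is not in the conditioning environment; /g/ at position 8 is not in the conditioning environment; /g/ is a voiced obstruent in word-final position, so it devoices to [k].
Result: [hlehodigik].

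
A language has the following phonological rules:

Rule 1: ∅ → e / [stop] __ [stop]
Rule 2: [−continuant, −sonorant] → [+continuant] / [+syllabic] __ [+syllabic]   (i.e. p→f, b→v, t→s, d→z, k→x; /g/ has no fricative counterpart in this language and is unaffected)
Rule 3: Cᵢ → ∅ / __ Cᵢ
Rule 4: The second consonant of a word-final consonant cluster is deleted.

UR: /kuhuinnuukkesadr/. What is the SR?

kuhuinuuxexesad

Rule 1 (stop-cluster e-epenthesis): /k/ and /k/ form a stop–stop cluster, so [e] is inserted between them. /kuhuinnuukkesadr/ → kuhuinnuukekesadr.
Rule 2 (intervocalic spirantization): /k/ is a stop between vowels /u/ and /e/, so it spirantizes to the fricative [x]. /k/ is a stop between vowels /e/ and /e/, so it spirantizes to the fricative [x]. /kuhuinnuukekesadr/ → kuhuinnuuxexesadr.
Rule 3 (degemination): /nn/ is a geminate; the first /n/ deletes. /kuhuinnuuxexesadr/ → kuhuinuuxexesadr.
Rule 4 (final cluster simplification): /r/ is the second consonant of a word-final cluster /dr/, so it deletes. /kuhuinuuxexesadr/ → kuhuinuuxexesad.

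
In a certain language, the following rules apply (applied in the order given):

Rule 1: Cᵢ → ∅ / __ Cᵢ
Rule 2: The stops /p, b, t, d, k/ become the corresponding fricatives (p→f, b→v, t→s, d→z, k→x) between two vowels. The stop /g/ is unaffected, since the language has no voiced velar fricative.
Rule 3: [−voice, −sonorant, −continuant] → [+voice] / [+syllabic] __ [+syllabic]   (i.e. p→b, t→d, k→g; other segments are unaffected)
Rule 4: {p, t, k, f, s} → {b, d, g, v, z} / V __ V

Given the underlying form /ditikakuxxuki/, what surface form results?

Rule 1 (degemination): /xx/ is a geminate; the first /x/ deletes. /ditikakuxxuki/ → ditikakuxuki.
Rule 2 (intervocalic spirantization): /t/ is a stop between vowels /i/ and /i/, so it spirantizes to the fricative [s]. /k/ is a stop between vowels /i/ and /a/, so it spirantizes to the fricative [x]. /k/ is a stop between vowels /a/ and /u/, so it spirantizes to the fricative [x]. /k/ is a stop between vowels /u/ and /i/, so it spirantizes to the fricative [x]. /ditikakuxuki/ → disixaxuxuxi.
Rule 3 (intervocalic voicing): no segment meets the environment; /disixaxuxuxi/ is unchanged.
Rule 4 (intervocalic voicing): /s/ is a voiceless obstruent between vowels /i/ and /i/, so it voices to [z]. /disixaxuxuxi/ → dizixaxuxuxi.

dizixaxuxuxi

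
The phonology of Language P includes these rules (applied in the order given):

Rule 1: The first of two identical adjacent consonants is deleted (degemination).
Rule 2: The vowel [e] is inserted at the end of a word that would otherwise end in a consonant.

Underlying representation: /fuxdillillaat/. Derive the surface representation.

Rule 1 (degemination): /ll/ is a geminate; the first /l/ deletes. /ll/ is a geminate; the first /l/ deletes. /fuxdillillaat/ → fuxdililaat.
Rule 2 (final e-epenthesis): the form ends in the consonant /t/, so [e] is inserted word-finally. /fuxdililaat/ → fuxdililaate.

fuxdililaate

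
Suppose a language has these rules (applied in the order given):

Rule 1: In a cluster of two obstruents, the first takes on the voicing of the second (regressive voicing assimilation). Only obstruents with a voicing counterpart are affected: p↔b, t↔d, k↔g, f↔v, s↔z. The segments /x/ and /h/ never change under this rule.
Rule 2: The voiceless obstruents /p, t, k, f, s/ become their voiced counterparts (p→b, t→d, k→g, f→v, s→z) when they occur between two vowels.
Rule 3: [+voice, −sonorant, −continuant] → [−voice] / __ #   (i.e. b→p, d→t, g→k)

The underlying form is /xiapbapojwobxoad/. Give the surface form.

xiabbabojwopxoat

Rule 1 (regressive voicing assimilation): /p/ precedes the voiced obstruent /b/, so it voices to [b] by assimilation. /b/ precedes the voiceless obstruent /x/, so it devoices to [p] by assimilation. /xiapbapojwobxoad/ → xiabbapojwopxoad.
Rule 2 (intervocalic voicing): /p/ is a voiceless obstruent between vowels /a/ and /o/, so it voices to [b]. /xiabbapojwopxoad/ → xiabbabojwopxoad.
Rule 3 (final devoicing): /d/ is a voiced stop in word-final position, so it devoices to [t]. /xiabbabojwopxoad/ → xiabbabojwopxoat.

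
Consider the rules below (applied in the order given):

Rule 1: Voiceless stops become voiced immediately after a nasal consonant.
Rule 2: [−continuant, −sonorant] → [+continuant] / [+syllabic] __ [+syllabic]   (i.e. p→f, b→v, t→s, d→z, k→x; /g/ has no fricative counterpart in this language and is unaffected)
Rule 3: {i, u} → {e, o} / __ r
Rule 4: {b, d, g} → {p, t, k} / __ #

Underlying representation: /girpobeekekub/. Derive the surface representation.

gerpoveexexup

Rule 1 (post-nasal voicing): no segment meets the environment; /girpobeekekub/ is unchanged.
Rule 2 (intervocalic spirantization): /b/ is a stop between vowels /o/ and /e/, so it spirantizes to the fricative [v]. /k/ is a stop between vowels /e/ and /e/, so it spirantizes to the fricative [x]. /k/ is a stop between vowels /e/ and /u/, so it spirantizes to the fricative [x]. /girpobeekekub/ → girpoveexexub.
Rule 3 (pre-rhotic lowering): /i/ is a high vowel immediately before /r/, so it lowers to [e]. /girpoveexexub/ → gerpoveexexub.
Rule 4 (final devoicing): /b/ is a voiced stop in word-final position, so it devoices to [p]. /gerpoveexexub/ → gerpoveexexup.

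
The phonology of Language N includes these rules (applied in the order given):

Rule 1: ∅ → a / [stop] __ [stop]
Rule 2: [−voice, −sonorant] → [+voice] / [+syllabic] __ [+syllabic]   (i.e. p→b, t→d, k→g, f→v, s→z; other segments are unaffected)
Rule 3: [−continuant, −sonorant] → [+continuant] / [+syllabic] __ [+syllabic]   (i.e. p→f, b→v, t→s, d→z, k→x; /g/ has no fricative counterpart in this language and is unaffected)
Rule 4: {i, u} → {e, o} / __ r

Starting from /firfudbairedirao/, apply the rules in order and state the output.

Rule 1 (stop-cluster a-epenthesis): /d/ and /b/ form a stop–stop cluster, so [a] is inserted between them. /firfudbairedirao/ → firfudabairedirao.
Rule 2 (intervocalic voicing): no segment meets the environment; /firfudabairedirao/ is unchanged.
Rule 3 (intervocalic spirantization): /d/ is a stop between vowels /u/ and /a/, so it spirantizes to the fricative [z]. /b/ is a stop between vowels /a/ and /a/, so it spirantizes to the fricative [v]. /d/ is a stop between vowels /e/ and /i/, so it spirantizes to the fricative [z]. /firfudabairedirao/ → firfuzavairezirao.
Rule 4 (pre-rhotic lowering): /i/ is a high vowel immediately before /r/, so it lowers to [e]. /i/ is a high vowel immediately before /r/, so it lowers to [e]. /i/ is a high vowel immediately before /r/, so it lowers to [e]. /firfuzavairezirao/ → ferfuzavaerezerao.

ferfuzavaerezerao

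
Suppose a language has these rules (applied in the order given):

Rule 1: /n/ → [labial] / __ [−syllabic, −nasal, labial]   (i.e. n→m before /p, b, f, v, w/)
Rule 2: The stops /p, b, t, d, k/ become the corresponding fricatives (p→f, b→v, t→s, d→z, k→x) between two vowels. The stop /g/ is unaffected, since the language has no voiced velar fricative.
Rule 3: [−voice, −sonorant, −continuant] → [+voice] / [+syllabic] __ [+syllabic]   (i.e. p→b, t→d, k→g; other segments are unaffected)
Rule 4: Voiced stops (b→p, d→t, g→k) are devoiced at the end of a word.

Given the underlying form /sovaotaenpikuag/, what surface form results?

sovaosaempixuak

Rule 1 (nasal place assimilation): /n/ precedes the labial consonant /p/, so it assimilates in place to [m]. /sovaotaenpikuag/ → sovaotaempikuag.
Rule 2 (intervocalic spirantization): /t/ is a stop between vowels /o/ and /a/, so it spirantizes to the fricative [s]. /k/ is a stop between vowels /i/ and /u/, so it spirantizes to the fricative [x]. /sovaotaempikuag/ → sovaosaempixuag.
Rule 3 (intervocalic voicing): no segment meets the environment; /sovaosaempixuag/ is unchanged.
Rule 4 (final devoicing): /g/ is a voiced stop in word-final position, so it devoices to [k]. /sovaosaempixuag/ → sovaosaempixuak.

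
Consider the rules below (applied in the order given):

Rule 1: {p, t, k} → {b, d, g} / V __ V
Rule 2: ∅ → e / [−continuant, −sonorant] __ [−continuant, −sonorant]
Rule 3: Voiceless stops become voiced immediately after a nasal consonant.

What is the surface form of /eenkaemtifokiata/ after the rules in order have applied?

eengaemdifogiada

Rule 1 (intervocalic voicing): /k/ is a voiceless stop between vowels /o/ and /i/, so it voices to [g]. /t/ is a voiceless stop between vowels /a/ and /a/, so it voices to [d]. /eenkaemtifokiata/ → eenkaemtifogiada.
Rule 2 (stop-cluster e-epenthesis): no segment meets the environment; /eenkaemtifogiada/ is unchanged.
Rule 3 (post-nasal voicing): /k/ is a voiceless stop immediately after the nasal /n/, so it voices to [g]. /t/ is a voiceless stop immediately after the nasal /m/, so it voices to [d]. /eenkaemtifogiada/ → eengaemdifogiada.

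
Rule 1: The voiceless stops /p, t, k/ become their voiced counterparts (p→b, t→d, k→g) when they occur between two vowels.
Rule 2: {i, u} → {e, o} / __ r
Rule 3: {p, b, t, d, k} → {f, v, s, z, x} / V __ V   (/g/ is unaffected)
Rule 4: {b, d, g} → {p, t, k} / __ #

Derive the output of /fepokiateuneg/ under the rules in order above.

fevogiazeunek

Rule 1 (intervocalic voicing): /p/ is a voiceless stop between vowels /e/ and /o/, so it voices to [b]. /k/ is a voiceless stop between vowels /o/ and /i/, so it voices to [g]. /t/ is a voiceless stop between vowels /a/ and /e/, so it voices to [d]. /fepokiateuneg/ → febogiadeuneg.
Rule 2 (pre-rhotic lowering): no segment meets the environment; /febogiadeuneg/ is unchanged.
Rule 3 (intervocalic spirantization): /b/ is a stop between vowels /e/ and /o/, so it spirantizes to the fricative [v]. /d/ is a stop between vowels /a/ and /e/, so it spirantizes to the fricative [z]. /febogiadeuneg/ → fevogiazeuneg.
Rule 4 (final devoicing): /g/ is a voiced stop in word-final position, so it devoices to [k]. /fevogiazeuneg/ → fevogiazeunek.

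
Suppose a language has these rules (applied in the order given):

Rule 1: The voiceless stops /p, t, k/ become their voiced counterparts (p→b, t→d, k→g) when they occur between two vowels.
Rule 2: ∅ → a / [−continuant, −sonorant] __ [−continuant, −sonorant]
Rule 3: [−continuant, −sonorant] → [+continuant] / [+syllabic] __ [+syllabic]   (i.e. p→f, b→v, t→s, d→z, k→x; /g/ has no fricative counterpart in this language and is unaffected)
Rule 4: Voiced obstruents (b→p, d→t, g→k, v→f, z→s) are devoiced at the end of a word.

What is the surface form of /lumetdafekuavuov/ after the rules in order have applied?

lumesazafeguavuof

Rule 1 (intervocalic voicing): /k/ is a voiceless stop between vowels /e/ and /u/, so it voices to [g]. /lumetdafekuavuov/ → lumetdafeguavuov.
Rule 2 (stop-cluster a-epenthesis): /t/ and /d/ form a stop–stop cluster, so [a] is inserted between them. /lumetdafeguavuov/ → lumetadafeguavuov.
Rule 3 (intervocalic spirantization): /t/ is a stop between vowels /e/ and /a/, so it spirantizes to the fricative [s]. /d/ is a stop between vowels /a/ and /a/, so it spirantizes to the fricative [z]. /lumetadafeguavuov/ → lumesazafeguavuov.
Rule 4 (final devoicing): /v/ is a voiced obstruent in word-final position, so it devoices to [f]. /lumesazafeguavuov/ → lumesazafeguavuof.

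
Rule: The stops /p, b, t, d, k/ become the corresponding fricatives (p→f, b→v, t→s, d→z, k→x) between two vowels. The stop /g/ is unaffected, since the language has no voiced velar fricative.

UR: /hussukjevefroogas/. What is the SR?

No segment of /hussukjevefroogas/ meets the structural description of the rule, so the form surfaces unchanged.

hussukjevefroogas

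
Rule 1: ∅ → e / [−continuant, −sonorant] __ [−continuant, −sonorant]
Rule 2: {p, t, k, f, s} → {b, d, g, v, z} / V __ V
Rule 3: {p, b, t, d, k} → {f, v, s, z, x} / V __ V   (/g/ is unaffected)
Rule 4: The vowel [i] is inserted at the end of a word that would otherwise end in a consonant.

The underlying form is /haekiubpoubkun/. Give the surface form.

Rule 1 (stop-cluster e-epenthesis): /b/ and /p/ form a stop–stop cluster, so [e] is inserted between them. /b/ and /k/ form a stop–stop cluster, so [e] is inserted between them. /haekiubpoubkun/ → haekiubepoubekun.
Rule 2 (intervocalic voicing): /k/ is a voiceless obstruent between vowels /e/ and /i/, so it voices to [g]. /p/ is a voiceless obstruent between vowels /e/ and /o/, so it voices to [b]. /k/ is a voiceless obstruent between vowels /e/ and /u/, so it voices to [g]. /haekiubepoubekun/ → haegiubeboubegun.
Rule 3 (intervocalic spirantization): /b/ is a stop between vowels /u/ and /e/, so it spirantizes to the fricative [v]. /b/ is a stop between vowels /e/ and /o/, so it spirantizes to the fricative [v]. /b/ is a stop between vowels /u/ and /e/, so it spirantizes to the fricative [v]. /haegiubeboubegun/ → haegiuvevouvegun.
Rule 4 (final i-epenthesis): the form ends in the consonant /n/, so [i] is inserted word-finally. /haegiuvevouvegun/ → haegiuvevouveguni.

haegiuvevouveguni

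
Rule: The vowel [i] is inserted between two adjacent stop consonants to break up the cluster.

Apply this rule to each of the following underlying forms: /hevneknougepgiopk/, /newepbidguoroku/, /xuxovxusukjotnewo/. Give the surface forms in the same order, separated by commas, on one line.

/hevneknougepgiopk/: /p/ and /g/ form a stop–stop cluster, so [i] is inserted between them. /p/ and /k/ form a stop–stop cluster, so [i] is inserted between them. → [hevneknougepigiopik].
/newepbidguoroku/: /p/ and /b/ form a stop–stop cluster, so [i] is inserted between them. /d/ and /g/ form a stop–stop cluster, so [i] is inserted between them. → [newepibidiguoroku].
/xuxovxusukjotnewo/: the rule's environment is not met; surfaces unchanged as [xuxovxusukjotnewo].

hevneknougepigiopik, newepibidiguoroku, xuxovxusukjotnewo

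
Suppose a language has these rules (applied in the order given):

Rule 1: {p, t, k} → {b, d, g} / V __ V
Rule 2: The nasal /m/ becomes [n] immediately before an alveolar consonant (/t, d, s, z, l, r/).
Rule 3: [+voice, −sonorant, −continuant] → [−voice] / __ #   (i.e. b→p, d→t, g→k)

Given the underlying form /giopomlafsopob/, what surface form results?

giobonlafsobop

Rule 1 (intervocalic voicing): /p/ is a voiceless stop between vowels /o/ and /o/, so it voices to [b]. /p/ is a voiceless stop between vowels /o/ and /o/, so it voices to [b]. /giopomlafsopob/ → giobomlafsobob.
Rule 2 (nasal place assimilation): /m/ precedes the alveolar consonant /l/, so it assimilates in place to [n]. /giobomlafsobob/ → giobonlafsobob.
Rule 3 (final devoicing): /b/ is a voiced stop in word-final position, so it devoices to [p]. /giobonlafsobob/ → giobonlafsobop.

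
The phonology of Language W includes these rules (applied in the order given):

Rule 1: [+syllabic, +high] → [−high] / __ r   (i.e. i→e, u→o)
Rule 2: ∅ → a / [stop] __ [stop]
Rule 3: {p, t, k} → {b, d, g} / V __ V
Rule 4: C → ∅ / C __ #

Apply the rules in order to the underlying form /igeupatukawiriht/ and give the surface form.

igeubadugawerih

Rule 1 (pre-rhotic lowering): /i/ is a high vowel immediately before /r/, so it lowers to [e]. /igeupatukawiriht/ → igeupatukaweriht.
Rule 2 (stop-cluster a-epenthesis): no segment meets the environment; /igeupatukaweriht/ is unchanged.
Rule 3 (intervocalic voicing): /p/ is a voiceless stop between vowels /u/ and /a/, so it voices to [b]. /t/ is a voiceless stop between vowels /a/ and /u/, so it voices to [d]. /k/ is a voiceless stop between vowels /u/ and /a/, so it voices to [g]. /igeupatukaweriht/ → igeubadugaweriht.
Rule 4 (final cluster simplification): /t/ is the second consonant of a word-final cluster /ht/, so it deletes. /igeubadugaweriht/ → igeubadugawerih.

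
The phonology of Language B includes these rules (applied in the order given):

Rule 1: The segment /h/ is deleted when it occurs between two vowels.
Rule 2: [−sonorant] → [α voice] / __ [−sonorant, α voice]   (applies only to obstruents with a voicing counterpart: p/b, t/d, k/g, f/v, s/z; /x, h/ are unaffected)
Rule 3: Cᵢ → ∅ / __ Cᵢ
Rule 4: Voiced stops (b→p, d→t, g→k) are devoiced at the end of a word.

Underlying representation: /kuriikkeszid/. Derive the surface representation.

Rule 1 (intervocalic h-deletion): no segment meets the environment; /kuriikkeszid/ is unchanged.
Rule 2 (regressive voicing assimilation): /s/ precedes the voiced obstruent /z/, so it voices to [z] by assimilation. /kuriikkeszid/ → kuriikkezzid.
Rule 3 (degemination): /kk/ is a geminate; the first /k/ deletes. /zz/ is a geminate; the first /z/ deletes. /kuriikkezzid/ → kuriikezid.
Rule 4 (final devoicing): /d/ is a voiced stop in word-final position, so it devoices to [t]. /kuriikezid/ → kuriikezit.

kuriikezit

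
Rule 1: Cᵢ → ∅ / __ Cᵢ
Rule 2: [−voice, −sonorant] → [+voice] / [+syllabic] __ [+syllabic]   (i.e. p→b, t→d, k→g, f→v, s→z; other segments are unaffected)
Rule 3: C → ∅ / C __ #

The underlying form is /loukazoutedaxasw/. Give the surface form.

Rule 1 (degemination): no segment meets the environment; /loukazoutedaxasw/ is unchanged.
Rule 2 (intervocalic voicing): /k/ is a voiceless obstruent between vowels /u/ and /a/, so it voices to [g]. /t/ is a voiceless obstruent between vowels /u/ and /e/, so it voices to [d]. /loukazoutedaxasw/ → lougazoudedaxasw.
Rule 3 (final cluster simplification): /w/ is the second consonant of a word-final cluster /sw/, so it deletes. /lougazoudedaxasw/ → lougazoudedaxas.

lougazoudedaxas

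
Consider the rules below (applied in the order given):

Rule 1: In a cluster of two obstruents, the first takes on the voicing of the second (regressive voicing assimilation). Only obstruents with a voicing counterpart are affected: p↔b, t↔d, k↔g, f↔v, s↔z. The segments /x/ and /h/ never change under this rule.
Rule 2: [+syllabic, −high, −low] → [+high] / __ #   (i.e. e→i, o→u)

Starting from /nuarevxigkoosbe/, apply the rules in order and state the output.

Rule 1 (regressive voicing assimilation): /v/ precedes the voiceless obstruent /x/, so it devoices to [f] by assimilation. /g/ precedes the voiceless obstruent /k/, so it devoices to [k] by assimilation. /s/ precedes the voiced obstruent /b/, so it voices to [z] by assimilation. /nuarevxigkoosbe/ → nuarefxikkoozbe.
Rule 2 (final vowel raising): /e/ is a mid vowel in word-final position, so it raises to [i]. /nuarefxikkoozbe/ → nuarefxikkoozbi.

nuarefxikkoozbi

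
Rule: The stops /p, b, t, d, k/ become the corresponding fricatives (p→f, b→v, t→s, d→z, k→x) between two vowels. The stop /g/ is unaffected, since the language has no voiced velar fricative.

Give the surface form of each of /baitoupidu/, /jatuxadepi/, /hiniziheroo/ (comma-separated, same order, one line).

baisoufizu, jasuxazefi, hiniziheroo

/baitoupidu/: /t/ is a stop between vowels /i/ and /o/, so it spirantizes to the fricative [s]. /p/ is a stop between vowels /u/ and /i/, so it spirantizes to the fricative [f]. /d/ is a stop between vowels /i/ and /u/, so it spirantizes to the fricative [z]. → [baisoufizu].
/jatuxadepi/: /t/ is a stop between vowels /a/ and /u/, so it spirantizes to the fricative [s]. /d/ is a stop between vowels /a/ and /e/, so it spirantizes to the fricative [z]. /p/ is a stop between vowels /e/ and /i/, so it spirantizes to the fricative [f]. → [jasuxazefi].
/hiniziheroo/: the rule's environment is not met; surfaces unchanged as [hiniziheroo].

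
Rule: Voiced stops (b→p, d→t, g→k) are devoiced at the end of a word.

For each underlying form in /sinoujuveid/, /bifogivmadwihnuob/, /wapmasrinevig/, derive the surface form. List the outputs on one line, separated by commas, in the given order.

/sinoujuveid/: /d/ is a voiced stop in word-final position, so it devoices to [t]. → [sinoujuveit].
/bifogivmadwihnuob/: /b/ is a voiced stop in word-final position, so it devoices to [p]. → [bifogivmadwihnuop].
/wapmasrinevig/: /g/ is a voiced stop in word-final position, so it devoices to [k]. → [wapmasrinevik].

sinoujuveit, bifogivmadwihnuop, wapmasrinevik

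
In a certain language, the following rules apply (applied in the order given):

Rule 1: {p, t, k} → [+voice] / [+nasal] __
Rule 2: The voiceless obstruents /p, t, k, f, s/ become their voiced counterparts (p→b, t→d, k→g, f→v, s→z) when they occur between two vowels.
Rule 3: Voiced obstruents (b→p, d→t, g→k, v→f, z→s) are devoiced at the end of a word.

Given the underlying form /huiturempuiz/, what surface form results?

huidurembuis

Rule 1 (post-nasal voicing): /p/ is a voiceless stop immediately after the nasal /m/, so it voices to [b]. /huiturempuiz/ → huiturembuiz.
Rule 2 (intervocalic voicing): /t/ is a voiceless obstruent between vowels /i/ and /u/, so it voices to [d]. /huiturembuiz/ → huidurembuiz.
Rule 3 (final devoicing): /z/ is a voiced obstruent in word-final position, so it devoices to [s]. /huidurembuiz/ → huidurembuis.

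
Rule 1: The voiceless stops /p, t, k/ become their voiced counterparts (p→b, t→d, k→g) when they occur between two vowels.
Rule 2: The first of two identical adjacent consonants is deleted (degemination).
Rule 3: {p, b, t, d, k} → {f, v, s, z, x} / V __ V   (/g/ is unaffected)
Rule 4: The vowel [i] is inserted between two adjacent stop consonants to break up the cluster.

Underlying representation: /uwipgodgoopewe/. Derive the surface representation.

Rule 1 (intervocalic voicing): /p/ is a voiceless stop between vowels /o/ and /e/, so it voices to [b]. /uwipgodgoopewe/ → uwipgodgoobewe.
Rule 2 (degemination): no segment meets the environment; /uwipgodgoobewe/ is unchanged.
Rule 3 (intervocalic spirantization): /b/ is a stop between vowels /o/ and /e/, so it spirantizes to the fricative [v]. /uwipgodgoobewe/ → uwipgodgoovewe.
Rule 4 (stop-cluster i-epenthesis): /p/ and /g/ form a stop–stop cluster, so [i] is inserted between them. /d/ and /g/ form a stop–stop cluster, so [i] is inserted between them. /uwipgodgoovewe/ → uwipigodigoovewe.

uwipigodigoovewe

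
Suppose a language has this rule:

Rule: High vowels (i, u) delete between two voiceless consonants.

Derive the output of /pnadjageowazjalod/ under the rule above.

No segment of /pnadjageowazjalod/ meets the structural description of the rule, so the form surfaces unchanged.

pnadjageowazjalod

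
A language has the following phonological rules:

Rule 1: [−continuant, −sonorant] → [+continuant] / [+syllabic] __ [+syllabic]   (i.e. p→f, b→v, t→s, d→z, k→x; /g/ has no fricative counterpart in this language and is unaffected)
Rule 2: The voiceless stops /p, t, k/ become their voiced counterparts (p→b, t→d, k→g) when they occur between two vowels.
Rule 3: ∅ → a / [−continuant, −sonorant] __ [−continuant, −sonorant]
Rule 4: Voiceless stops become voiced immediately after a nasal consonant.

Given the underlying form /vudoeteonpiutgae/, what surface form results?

vuzoeseonbiutagae

Rule 1 (intervocalic spirantization): /d/ is a stop between vowels /u/ and /o/, so it spirantizes to the fricative [z]. /t/ is a stop between vowels /e/ and /e/, so it spirantizes to the fricative [s]. /vudoeteonpiutgae/ → vuzoeseonpiutgae.
Rule 2 (intervocalic voicing): no segment meets the environment; /vuzoeseonpiutgae/ is unchanged.
Rule 3 (stop-cluster a-epenthesis): /t/ and /g/ form a stop–stop cluster, so [a] is inserted between them. /vuzoeseonpiutgae/ → vuzoeseonpiutagae.
Rule 4 (post-nasal voicing): /p/ is a voiceless stop immediately after the nasal /n/, so it voices to [b]. /vuzoeseonpiutagae/ → vuzoeseonbiutagae.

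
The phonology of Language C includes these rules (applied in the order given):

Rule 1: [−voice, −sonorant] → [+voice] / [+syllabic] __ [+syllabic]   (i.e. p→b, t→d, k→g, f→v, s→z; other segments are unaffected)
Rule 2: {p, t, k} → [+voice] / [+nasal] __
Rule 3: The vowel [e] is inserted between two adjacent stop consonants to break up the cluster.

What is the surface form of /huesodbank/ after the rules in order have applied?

Rule 1 (intervocalic voicing): /s/ is a voiceless obstruent between vowels /e/ and /o/, so it voices to [z]. /huesodbank/ → huezodbank.
Rule 2 (post-nasal voicing): /k/ is a voiceless stop immediately after the nasal /n/, so it voices to [g]. /huezodbank/ → huezodbang.
Rule 3 (stop-cluster e-epenthesis): /d/ and /b/ form a stop–stop cluster, so [e] is inserted between them. /huezodbang/ → huezodebang.

huezodebang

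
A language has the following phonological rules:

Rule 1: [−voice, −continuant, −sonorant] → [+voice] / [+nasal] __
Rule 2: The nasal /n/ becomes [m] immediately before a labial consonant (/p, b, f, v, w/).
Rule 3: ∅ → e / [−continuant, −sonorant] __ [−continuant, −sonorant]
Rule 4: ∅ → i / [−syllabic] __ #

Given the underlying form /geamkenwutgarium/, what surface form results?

geamgemwutegariumi

Rule 1 (post-nasal voicing): /k/ is a voiceless stop immediately after the nasal /m/, so it voices to [g]. /geamkenwutgarium/ → geamgenwutgarium.
Rule 2 (nasal place assimilation): /n/ precedes the labial consonant /w/, so it assimilates in place to [m]. /geamgenwutgarium/ → geamgemwutgarium.
Rule 3 (stop-cluster e-epenthesis): /t/ and /g/ form a stop–stop cluster, so [e] is inserted between them. /geamgemwutgarium/ → geamgemwutegarium.
Rule 4 (final i-epenthesis): the form ends in the consonant /m/, so [i] is inserted word-finally. /geamgemwutegarium/ → geamgemwutegariumi.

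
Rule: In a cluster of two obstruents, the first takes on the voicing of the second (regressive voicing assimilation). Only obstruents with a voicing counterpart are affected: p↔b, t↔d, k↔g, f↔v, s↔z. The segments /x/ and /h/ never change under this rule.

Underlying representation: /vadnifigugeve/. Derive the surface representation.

vadnifigugeve

No segment of /vadnifigugeve/ meets the structural description of the rule, so the form surfaces unchanged.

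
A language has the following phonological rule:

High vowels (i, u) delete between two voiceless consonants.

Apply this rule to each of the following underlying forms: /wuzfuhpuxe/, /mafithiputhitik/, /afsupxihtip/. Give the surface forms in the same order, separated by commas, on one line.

/wuzfuhpuxe/: /u/ is a high vowel flanked by voiceless consonants /f/ and /h/, so it deletes. /u/ is a high vowel flanked by voiceless consonants /p/ and /x/, so it deletes. → [wuzfhpxe].
/mafithiputhitik/: /i/ is a high vowel flanked by voiceless consonants /f/ and /t/, so it deletes. /i/ is a high vowel flanked by voiceless consonants /h/ and /p/, so it deletes. /u/ is a high vowel flanked by voiceless consonants /p/ and /t/, so it deletes. /i/ is a high vowel flanked by voiceless consonants /h/ and /t/, so it deletes. /i/ is a high vowel flanked by voiceless consonants /t/ and /k/, so it deletes. → [mafthpthtk].
/afsupxihtip/: /u/ is a high vowel flanked by voiceless consonants /s/ and /p/, so it deletes. /i/ is a high vowel flanked by voiceless consonants /x/ and /h/, so it deletes. /i/ is a high vowel flanked by voiceless consonants /t/ and /p/, so it deletes. → [afspxhtp].

wuzfhpxe, mafthpthtk, afspxhtp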